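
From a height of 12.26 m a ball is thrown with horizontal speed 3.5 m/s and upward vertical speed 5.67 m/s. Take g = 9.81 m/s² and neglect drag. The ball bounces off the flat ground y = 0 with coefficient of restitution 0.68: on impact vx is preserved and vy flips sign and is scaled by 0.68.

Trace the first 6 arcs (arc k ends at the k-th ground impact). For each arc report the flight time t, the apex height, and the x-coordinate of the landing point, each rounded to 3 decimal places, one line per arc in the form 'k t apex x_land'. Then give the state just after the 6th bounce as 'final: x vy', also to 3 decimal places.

1 2.261 13.899 7.915
2 2.289 6.427 15.927
3 1.557 2.972 21.376
4 1.059 1.374 25.081
5 0.720 0.635 27.600
6 0.489 0.294 29.313
final: 29.313 1.633

Arc 1: start y=12.260, vy=5.670 → t=2.261, apex=13.899, x_land=7.915, impact vy=-16.513
  bounce: vy ← 0.68·16.513 = 11.229
Arc 2: start y=0.000, vy=11.229 → t=2.289, apex=6.427, x_land=15.927, impact vy=-11.229
  bounce: vy ← 0.68·11.229 = 7.636
Arc 3: start y=0.000, vy=7.636 → t=1.557, apex=2.972, x_land=21.376, impact vy=-7.636
  bounce: vy ← 0.68·7.636 = 5.192
Arc 4: start y=0.000, vy=5.192 → t=1.059, apex=1.374, x_land=25.081, impact vy=-5.192
  bounce: vy ← 0.68·5.192 = 3.531
Arc 5: start y=0.000, vy=3.531 → t=0.720, apex=0.635, x_land=27.600, impact vy=-3.531
  bounce: vy ← 0.68·3.531 = 2.401
Arc 6: start y=0.000, vy=2.401 → t=0.489, apex=0.294, x_land=29.313, impact vy=-2.401
  bounce: vy ← 0.68·2.401 = 1.633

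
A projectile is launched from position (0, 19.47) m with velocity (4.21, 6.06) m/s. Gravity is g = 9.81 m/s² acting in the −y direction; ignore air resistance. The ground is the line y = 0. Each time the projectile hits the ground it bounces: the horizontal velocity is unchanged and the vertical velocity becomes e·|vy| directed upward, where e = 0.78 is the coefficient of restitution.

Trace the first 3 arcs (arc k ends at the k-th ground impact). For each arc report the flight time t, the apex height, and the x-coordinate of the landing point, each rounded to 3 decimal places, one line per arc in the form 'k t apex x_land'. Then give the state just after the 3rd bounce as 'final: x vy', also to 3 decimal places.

Arc 1: start y=19.470, vy=6.060 → t=2.704, apex=21.342, x_land=11.382, impact vy=-20.463
  bounce: vy ← 0.78·20.463 = 15.961
Arc 2: start y=0.000, vy=15.961 → t=3.254, apex=12.984, x_land=25.082, impact vy=-15.961
  bounce: vy ← 0.78·15.961 = 12.450
Arc 3: start y=0.000, vy=12.450 → t=2.538, apex=7.900, x_land=35.767, impact vy=-12.450
  bounce: vy ← 0.78·12.450 = 9.711

1 2.704 21.342 11.382
2 3.254 12.984 25.082
3 2.538 7.900 35.767
final: 35.767 9.711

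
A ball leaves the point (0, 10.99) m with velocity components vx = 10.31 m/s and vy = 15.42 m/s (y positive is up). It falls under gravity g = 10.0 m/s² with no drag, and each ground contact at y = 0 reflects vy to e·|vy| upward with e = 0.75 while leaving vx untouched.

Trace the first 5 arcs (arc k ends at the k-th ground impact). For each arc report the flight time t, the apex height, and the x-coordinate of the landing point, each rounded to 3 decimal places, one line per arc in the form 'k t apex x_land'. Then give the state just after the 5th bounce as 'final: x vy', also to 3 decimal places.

1 3.681 22.879 37.952
2 3.209 12.869 71.033
3 2.406 7.239 95.844
4 1.805 4.072 114.453
5 1.354 2.290 128.409
final: 128.409 5.076

Arc 1: start y=10.990, vy=15.420 → t=3.681, apex=22.879, x_land=37.952, impact vy=-21.391
  bounce: vy ← 0.75·21.391 = 16.043
Arc 2: start y=0.000, vy=16.043 → t=3.209, apex=12.869, x_land=71.033, impact vy=-16.043
  bounce: vy ← 0.75·16.043 = 12.032
Arc 3: start y=0.000, vy=12.032 → t=2.406, apex=7.239, x_land=95.844, impact vy=-12.032
  bounce: vy ← 0.75·12.032 = 9.024
Arc 4: start y=0.000, vy=9.024 → t=1.805, apex=4.072, x_land=114.453, impact vy=-9.024
  bounce: vy ← 0.75·9.024 = 6.768
Arc 5: start y=0.000, vy=6.768 → t=1.354, apex=2.290, x_land=128.409, impact vy=-6.768
  bounce: vy ← 0.75·6.768 = 5.076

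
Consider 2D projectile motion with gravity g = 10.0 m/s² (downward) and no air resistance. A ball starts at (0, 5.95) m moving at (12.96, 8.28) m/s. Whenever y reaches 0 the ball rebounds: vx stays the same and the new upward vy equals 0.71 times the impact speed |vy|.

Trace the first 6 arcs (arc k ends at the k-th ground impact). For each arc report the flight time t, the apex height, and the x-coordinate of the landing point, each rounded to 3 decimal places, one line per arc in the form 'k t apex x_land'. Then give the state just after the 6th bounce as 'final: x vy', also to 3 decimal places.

Arc 1: start y=5.950, vy=8.280 → t=2.198, apex=9.378, x_land=28.480, impact vy=-13.695
  bounce: vy ← 0.71·13.695 = 9.724
Arc 2: start y=0.000, vy=9.724 → t=1.945, apex=4.727, x_land=53.683, impact vy=-9.724
  bounce: vy ← 0.71·9.724 = 6.904
Arc 3: start y=0.000, vy=6.904 → t=1.381, apex=2.383, x_land=71.578, impact vy=-6.904
  bounce: vy ← 0.71·6.904 = 4.902
Arc 4: start y=0.000, vy=4.902 → t=0.980, apex=1.201, x_land=84.283, impact vy=-4.902
  bounce: vy ← 0.71·4.902 = 3.480
Arc 5: start y=0.000, vy=3.480 → t=0.696, apex=0.606, x_land=93.304, impact vy=-3.480
  bounce: vy ← 0.71·3.480 = 2.471
Arc 6: start y=0.000, vy=2.471 → t=0.494, apex=0.305, x_land=99.708, impact vy=-2.471
  bounce: vy ← 0.71·2.471 = 1.754

1 2.198 9.378 28.480
2 1.945 4.727 53.683
3 1.381 2.383 71.578
4 0.980 1.201 84.283
5 0.696 0.606 93.304
6 0.494 0.305 99.708
final: 99.708 1.754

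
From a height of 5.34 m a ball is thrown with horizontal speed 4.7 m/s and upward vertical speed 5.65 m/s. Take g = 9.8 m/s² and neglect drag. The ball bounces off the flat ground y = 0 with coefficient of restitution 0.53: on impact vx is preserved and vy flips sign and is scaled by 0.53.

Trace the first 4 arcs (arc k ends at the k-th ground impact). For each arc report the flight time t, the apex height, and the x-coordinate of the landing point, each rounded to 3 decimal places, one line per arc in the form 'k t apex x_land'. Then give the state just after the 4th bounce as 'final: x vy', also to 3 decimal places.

1 1.769 6.969 8.315
2 1.264 1.958 14.256
3 0.670 0.550 17.405
4 0.355 0.154 19.074
final: 19.074 0.922

Arc 1: start y=5.340, vy=5.650 → t=1.769, apex=6.969, x_land=8.315, impact vy=-11.687
  bounce: vy ← 0.53·11.687 = 6.194
Arc 2: start y=0.000, vy=6.194 → t=1.264, apex=1.958, x_land=14.256, impact vy=-6.194
  bounce: vy ← 0.53·6.194 = 3.283
Arc 3: start y=0.000, vy=3.283 → t=0.670, apex=0.550, x_land=17.405, impact vy=-3.283
  bounce: vy ← 0.53·3.283 = 1.740
Arc 4: start y=0.000, vy=1.740 → t=0.355, apex=0.154, x_land=19.074, impact vy=-1.740
  bounce: vy ← 0.53·1.740 = 0.922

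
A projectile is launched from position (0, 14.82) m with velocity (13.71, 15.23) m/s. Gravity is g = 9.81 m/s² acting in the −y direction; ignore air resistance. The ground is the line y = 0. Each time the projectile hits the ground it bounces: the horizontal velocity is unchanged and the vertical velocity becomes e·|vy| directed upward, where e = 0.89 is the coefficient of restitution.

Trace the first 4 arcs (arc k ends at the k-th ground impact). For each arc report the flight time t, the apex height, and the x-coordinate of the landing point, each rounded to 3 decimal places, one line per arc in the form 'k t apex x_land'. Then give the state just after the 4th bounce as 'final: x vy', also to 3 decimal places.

Arc 1: start y=14.820, vy=15.230 → t=3.883, apex=26.642, x_land=53.237, impact vy=-22.863
  bounce: vy ← 0.89·22.863 = 20.348
Arc 2: start y=0.000, vy=20.348 → t=4.148, apex=21.103, x_land=110.112, impact vy=-20.348
  bounce: vy ← 0.89·20.348 = 18.110
Arc 3: start y=0.000, vy=18.110 → t=3.692, apex=16.716, x_land=160.731, impact vy=-18.110
  bounce: vy ← 0.89·18.110 = 16.118
Arc 4: start y=0.000, vy=16.118 → t=3.286, apex=13.241, x_land=205.782, impact vy=-16.118
  bounce: vy ← 0.89·16.118 = 14.345

1 3.883 26.642 53.237
2 4.148 21.103 110.112
3 3.692 16.716 160.731
4 3.286 13.241 205.782
final: 205.782 14.345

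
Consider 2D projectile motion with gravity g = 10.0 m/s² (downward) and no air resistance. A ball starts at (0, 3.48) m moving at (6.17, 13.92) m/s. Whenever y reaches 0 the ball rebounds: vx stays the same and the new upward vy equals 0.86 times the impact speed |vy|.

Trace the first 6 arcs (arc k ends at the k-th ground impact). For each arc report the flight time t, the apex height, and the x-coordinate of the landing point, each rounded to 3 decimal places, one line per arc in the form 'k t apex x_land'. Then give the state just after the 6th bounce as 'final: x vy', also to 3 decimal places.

1 3.015 13.168 18.602
2 2.791 9.739 35.824
3 2.401 7.203 50.635
4 2.064 5.327 63.373
5 1.775 3.940 74.327
6 1.527 2.914 83.748
final: 83.748 6.566

Arc 1: start y=3.480, vy=13.920 → t=3.015, apex=13.168, x_land=18.602, impact vy=-16.229
  bounce: vy ← 0.86·16.229 = 13.957
Arc 2: start y=0.000, vy=13.957 → t=2.791, apex=9.739, x_land=35.824, impact vy=-13.957
  bounce: vy ← 0.86·13.957 = 12.003
Arc 3: start y=0.000, vy=12.003 → t=2.401, apex=7.203, x_land=50.635, impact vy=-12.003
  bounce: vy ← 0.86·12.003 = 10.322
Arc 4: start y=0.000, vy=10.322 → t=2.064, apex=5.327, x_land=63.373, impact vy=-10.322
  bounce: vy ← 0.86·10.322 = 8.877
Arc 5: start y=0.000, vy=8.877 → t=1.775, apex=3.940, x_land=74.327, impact vy=-8.877
  bounce: vy ← 0.86·8.877 = 7.634
Arc 6: start y=0.000, vy=7.634 → t=1.527, apex=2.914, x_land=83.748, impact vy=-7.634
  bounce: vy ← 0.86·7.634 = 6.566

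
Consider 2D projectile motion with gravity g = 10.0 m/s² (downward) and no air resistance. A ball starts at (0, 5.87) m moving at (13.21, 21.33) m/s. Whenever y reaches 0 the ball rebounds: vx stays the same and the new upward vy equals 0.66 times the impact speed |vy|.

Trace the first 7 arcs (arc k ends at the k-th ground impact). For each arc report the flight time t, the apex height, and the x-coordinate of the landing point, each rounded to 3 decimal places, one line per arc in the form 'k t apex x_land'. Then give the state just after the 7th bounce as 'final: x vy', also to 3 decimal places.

Arc 1: start y=5.870, vy=21.330 → t=4.525, apex=28.618, x_land=59.781, impact vy=-23.924
  bounce: vy ← 0.66·23.924 = 15.790
Arc 2: start y=0.000, vy=15.790 → t=3.158, apex=12.466, x_land=101.498, impact vy=-15.790
  bounce: vy ← 0.66·15.790 = 10.421
Arc 3: start y=0.000, vy=10.421 → t=2.084, apex=5.430, x_land=129.031, impact vy=-10.421
  bounce: vy ← 0.66·10.421 = 6.878
Arc 4: start y=0.000, vy=6.878 → t=1.376, apex=2.365, x_land=147.203, impact vy=-6.878
  bounce: vy ← 0.66·6.878 = 4.540
Arc 5: start y=0.000, vy=4.540 → t=0.908, apex=1.030, x_land=159.197, impact vy=-4.540
  bounce: vy ← 0.66·4.540 = 2.996
Arc 6: start y=0.000, vy=2.996 → t=0.599, apex=0.449, x_land=167.113, impact vy=-2.996
  bounce: vy ← 0.66·2.996 = 1.977
Arc 7: start y=0.000, vy=1.977 → t=0.395, apex=0.196, x_land=172.337, impact vy=-1.977
  bounce: vy ← 0.66·1.977 = 1.305

1 4.525 28.618 59.781
2 3.158 12.466 101.498
3 2.084 5.430 129.031
4 1.376 2.365 147.203
5 0.908 1.030 159.197
6 0.599 0.449 167.113
7 0.395 0.196 172.337
final: 172.337 1.305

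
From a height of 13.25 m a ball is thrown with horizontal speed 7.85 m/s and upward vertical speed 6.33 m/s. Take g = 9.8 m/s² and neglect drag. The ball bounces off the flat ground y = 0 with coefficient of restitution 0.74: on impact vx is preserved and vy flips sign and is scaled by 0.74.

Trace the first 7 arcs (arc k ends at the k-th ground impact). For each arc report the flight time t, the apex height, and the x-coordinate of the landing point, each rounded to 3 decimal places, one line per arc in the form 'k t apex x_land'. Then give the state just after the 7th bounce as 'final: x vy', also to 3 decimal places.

1 2.413 15.294 18.939
2 2.615 8.375 39.465
3 1.935 4.586 54.654
4 1.432 2.511 65.894
5 1.060 1.375 74.211
6 0.784 0.753 80.366
7 0.580 0.412 84.921
final: 84.921 2.104

Arc 1: start y=13.250, vy=6.330 → t=2.413, apex=15.294, x_land=18.939, impact vy=-17.314
  bounce: vy ← 0.74·17.314 = 12.812
Arc 2: start y=0.000, vy=12.812 → t=2.615, apex=8.375, x_land=39.465, impact vy=-12.812
  bounce: vy ← 0.74·12.812 = 9.481
Arc 3: start y=0.000, vy=9.481 → t=1.935, apex=4.586, x_land=54.654, impact vy=-9.481
  bounce: vy ← 0.74·9.481 = 7.016
Arc 4: start y=0.000, vy=7.016 → t=1.432, apex=2.511, x_land=65.894, impact vy=-7.016
  bounce: vy ← 0.74·7.016 = 5.192
Arc 5: start y=0.000, vy=5.192 → t=1.060, apex=1.375, x_land=74.211, impact vy=-5.192
  bounce: vy ← 0.74·5.192 = 3.842
Arc 6: start y=0.000, vy=3.842 → t=0.784, apex=0.753, x_land=80.366, impact vy=-3.842
  bounce: vy ← 0.74·3.842 = 2.843
Arc 7: start y=0.000, vy=2.843 → t=0.580, apex=0.412, x_land=84.921, impact vy=-2.843
  bounce: vy ← 0.74·2.843 = 2.104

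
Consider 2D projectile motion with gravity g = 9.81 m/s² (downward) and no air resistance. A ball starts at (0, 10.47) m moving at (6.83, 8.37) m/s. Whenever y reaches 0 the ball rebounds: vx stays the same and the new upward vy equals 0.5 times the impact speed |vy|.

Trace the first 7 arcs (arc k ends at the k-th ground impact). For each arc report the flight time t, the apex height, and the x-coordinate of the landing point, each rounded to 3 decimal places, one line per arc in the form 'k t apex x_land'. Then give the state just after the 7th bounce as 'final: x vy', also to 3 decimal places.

Arc 1: start y=10.470, vy=8.370 → t=2.545, apex=14.041, x_land=17.383, impact vy=-16.598
  bounce: vy ← 0.5·16.598 = 8.299
Arc 2: start y=0.000, vy=8.299 → t=1.692, apex=3.510, x_land=28.939, impact vy=-8.299
  bounce: vy ← 0.5·8.299 = 4.149
Arc 3: start y=0.000, vy=4.149 → t=0.846, apex=0.878, x_land=34.717, impact vy=-4.149
  bounce: vy ← 0.5·4.149 = 2.075
Arc 4: start y=0.000, vy=2.075 → t=0.423, apex=0.219, x_land=37.606, impact vy=-2.075
  bounce: vy ← 0.5·2.075 = 1.037
Arc 5: start y=0.000, vy=1.037 → t=0.211, apex=0.055, x_land=39.050, impact vy=-1.037
  bounce: vy ← 0.5·1.037 = 0.519
Arc 6: start y=0.000, vy=0.519 → t=0.106, apex=0.014, x_land=39.772, impact vy=-0.519
  bounce: vy ← 0.5·0.519 = 0.259
Arc 7: start y=0.000, vy=0.259 → t=0.053, apex=0.003, x_land=40.133, impact vy=-0.259
  bounce: vy ← 0.5·0.259 = 0.130

1 2.545 14.041 17.383
2 1.692 3.510 28.939
3 0.846 0.878 34.717
4 0.423 0.219 37.606
5 0.211 0.055 39.050
6 0.106 0.014 39.772
7 0.053 0.003 40.133
final: 40.133 0.130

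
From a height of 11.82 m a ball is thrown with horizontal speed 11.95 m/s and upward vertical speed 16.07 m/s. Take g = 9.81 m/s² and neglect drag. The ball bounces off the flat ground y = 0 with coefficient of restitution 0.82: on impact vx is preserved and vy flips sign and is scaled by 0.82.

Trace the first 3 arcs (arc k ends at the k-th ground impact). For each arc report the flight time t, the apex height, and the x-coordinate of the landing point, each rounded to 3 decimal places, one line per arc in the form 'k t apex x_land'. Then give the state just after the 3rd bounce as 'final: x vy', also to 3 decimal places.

Arc 1: start y=11.820, vy=16.070 → t=3.895, apex=24.982, x_land=46.545, impact vy=-22.139
  bounce: vy ← 0.82·22.139 = 18.154
Arc 2: start y=0.000, vy=18.154 → t=3.701, apex=16.798, x_land=90.774, impact vy=-18.154
  bounce: vy ← 0.82·18.154 = 14.887
Arc 3: start y=0.000, vy=14.887 → t=3.035, apex=11.295, x_land=127.042, impact vy=-14.887
  bounce: vy ← 0.82·14.887 = 12.207

1 3.895 24.982 46.545
2 3.701 16.798 90.774
3 3.035 11.295 127.042
final: 127.042 12.207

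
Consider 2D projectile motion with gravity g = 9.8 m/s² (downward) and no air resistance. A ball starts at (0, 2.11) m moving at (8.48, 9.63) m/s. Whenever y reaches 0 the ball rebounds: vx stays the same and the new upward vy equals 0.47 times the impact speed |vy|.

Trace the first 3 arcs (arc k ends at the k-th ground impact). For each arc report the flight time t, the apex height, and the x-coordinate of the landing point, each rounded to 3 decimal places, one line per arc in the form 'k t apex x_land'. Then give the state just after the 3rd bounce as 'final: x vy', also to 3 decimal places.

1 2.164 6.841 18.353
2 1.111 1.511 27.772
3 0.522 0.334 32.199
final: 32.199 1.202

Arc 1: start y=2.110, vy=9.630 → t=2.164, apex=6.841, x_land=18.353, impact vy=-11.580
  bounce: vy ← 0.47·11.580 = 5.443
Arc 2: start y=0.000, vy=5.443 → t=1.111, apex=1.511, x_land=27.772, impact vy=-5.443
  bounce: vy ← 0.47·5.443 = 2.558
Arc 3: start y=0.000, vy=2.558 → t=0.522, apex=0.334, x_land=32.199, impact vy=-2.558
  bounce: vy ← 0.47·2.558 = 1.202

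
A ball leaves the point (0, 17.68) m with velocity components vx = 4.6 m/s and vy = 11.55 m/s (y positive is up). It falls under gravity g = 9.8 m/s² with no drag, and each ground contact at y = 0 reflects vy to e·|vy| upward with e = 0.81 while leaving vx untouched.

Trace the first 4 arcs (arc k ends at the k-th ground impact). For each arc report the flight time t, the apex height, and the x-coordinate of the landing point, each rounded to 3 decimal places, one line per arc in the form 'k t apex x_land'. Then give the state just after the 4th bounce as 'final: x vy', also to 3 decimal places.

Arc 1: start y=17.680, vy=11.550 → t=3.414, apex=24.486, x_land=15.704, impact vy=-21.907
  bounce: vy ← 0.81·21.907 = 17.745
Arc 2: start y=0.000, vy=17.745 → t=3.621, apex=16.065, x_land=32.363, impact vy=-17.745
  bounce: vy ← 0.81·17.745 = 14.373
Arc 3: start y=0.000, vy=14.373 → t=2.933, apex=10.541, x_land=45.856, impact vy=-14.373
  bounce: vy ← 0.81·14.373 = 11.642
Arc 4: start y=0.000, vy=11.642 → t=2.376, apex=6.916, x_land=56.786, impact vy=-11.642
  bounce: vy ← 0.81·11.642 = 9.430

1 3.414 24.486 15.704
2 3.621 16.065 32.363
3 2.933 10.541 45.856
4 2.376 6.916 56.786
final: 56.786 9.430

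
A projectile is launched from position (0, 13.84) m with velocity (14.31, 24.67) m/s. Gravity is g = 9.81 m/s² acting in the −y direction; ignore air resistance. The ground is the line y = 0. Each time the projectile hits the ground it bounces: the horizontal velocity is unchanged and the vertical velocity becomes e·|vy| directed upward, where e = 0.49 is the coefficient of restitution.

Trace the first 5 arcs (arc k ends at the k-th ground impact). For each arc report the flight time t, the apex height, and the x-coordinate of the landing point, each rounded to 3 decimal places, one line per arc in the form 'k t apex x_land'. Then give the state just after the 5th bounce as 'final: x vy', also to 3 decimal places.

1 5.539 44.860 79.263
2 2.964 10.771 121.673
3 1.452 2.586 142.455
4 0.712 0.621 152.637
5 0.349 0.149 157.627
final: 157.627 0.838

Arc 1: start y=13.840, vy=24.670 → t=5.539, apex=44.860, x_land=79.263, impact vy=-29.667
  bounce: vy ← 0.49·29.667 = 14.537
Arc 2: start y=0.000, vy=14.537 → t=2.964, apex=10.771, x_land=121.673, impact vy=-14.537
  bounce: vy ← 0.49·14.537 = 7.123
Arc 3: start y=0.000, vy=7.123 → t=1.452, apex=2.586, x_land=142.455, impact vy=-7.123
  bounce: vy ← 0.49·7.123 = 3.490
Arc 4: start y=0.000, vy=3.490 → t=0.712, apex=0.621, x_land=152.637, impact vy=-3.490
  bounce: vy ← 0.49·3.490 = 1.710
Arc 5: start y=0.000, vy=1.710 → t=0.349, apex=0.149, x_land=157.627, impact vy=-1.710
  bounce: vy ← 0.49·1.710 = 0.838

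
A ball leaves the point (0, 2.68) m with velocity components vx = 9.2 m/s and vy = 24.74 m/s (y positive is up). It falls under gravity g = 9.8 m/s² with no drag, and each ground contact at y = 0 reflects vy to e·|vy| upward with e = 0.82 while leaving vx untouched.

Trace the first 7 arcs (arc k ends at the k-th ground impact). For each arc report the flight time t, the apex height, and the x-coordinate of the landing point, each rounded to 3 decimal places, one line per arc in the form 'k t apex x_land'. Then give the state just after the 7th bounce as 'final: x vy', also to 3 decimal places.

Arc 1: start y=2.680, vy=24.740 → t=5.155, apex=33.908, x_land=47.427, impact vy=-25.780
  bounce: vy ← 0.82·25.780 = 21.139
Arc 2: start y=0.000, vy=21.139 → t=4.314, apex=22.800, x_land=87.117, impact vy=-21.139
  bounce: vy ← 0.82·21.139 = 17.334
Arc 3: start y=0.000, vy=17.334 → t=3.538, apex=15.331, x_land=119.663, impact vy=-17.334
  bounce: vy ← 0.82·17.334 = 14.214
Arc 4: start y=0.000, vy=14.214 → t=2.901, apex=10.308, x_land=146.351, impact vy=-14.214
  bounce: vy ← 0.82·14.214 = 11.656
Arc 5: start y=0.000, vy=11.656 → t=2.379, apex=6.931, x_land=168.235, impact vy=-11.656
  bounce: vy ← 0.82·11.656 = 9.558
Arc 6: start y=0.000, vy=9.558 → t=1.951, apex=4.661, x_land=186.180, impact vy=-9.558
  bounce: vy ← 0.82·9.558 = 7.837
Arc 7: start y=0.000, vy=7.837 → t=1.599, apex=3.134, x_land=200.894, impact vy=-7.837
  bounce: vy ← 0.82·7.837 = 6.427

1 5.155 33.908 47.427
2 4.314 22.800 87.117
3 3.538 15.331 119.663
4 2.901 10.308 146.351
5 2.379 6.931 168.235
6 1.951 4.661 186.180
7 1.599 3.134 200.894
final: 200.894 6.427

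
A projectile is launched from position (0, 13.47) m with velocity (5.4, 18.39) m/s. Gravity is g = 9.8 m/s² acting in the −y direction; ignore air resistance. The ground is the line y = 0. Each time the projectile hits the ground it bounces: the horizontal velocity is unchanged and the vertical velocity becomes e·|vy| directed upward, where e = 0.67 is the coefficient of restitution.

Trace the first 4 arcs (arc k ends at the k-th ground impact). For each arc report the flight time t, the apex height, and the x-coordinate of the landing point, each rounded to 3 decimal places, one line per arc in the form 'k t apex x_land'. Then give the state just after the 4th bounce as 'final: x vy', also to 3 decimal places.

Arc 1: start y=13.470, vy=18.390 → t=4.381, apex=30.725, x_land=23.655, impact vy=-24.540
  bounce: vy ← 0.67·24.540 = 16.442
Arc 2: start y=0.000, vy=16.442 → t=3.355, apex=13.792, x_land=41.775, impact vy=-16.442
  bounce: vy ← 0.67·16.442 = 11.016
Arc 3: start y=0.000, vy=11.016 → t=2.248, apex=6.191, x_land=53.915, impact vy=-11.016
  bounce: vy ← 0.67·11.016 = 7.381
Arc 4: start y=0.000, vy=7.381 → t=1.506, apex=2.779, x_land=62.048, impact vy=-7.381
  bounce: vy ← 0.67·7.381 = 4.945

1 4.381 30.725 23.655
2 3.355 13.792 41.775
3 2.248 6.191 53.915
4 1.506 2.779 62.048
final: 62.048 4.945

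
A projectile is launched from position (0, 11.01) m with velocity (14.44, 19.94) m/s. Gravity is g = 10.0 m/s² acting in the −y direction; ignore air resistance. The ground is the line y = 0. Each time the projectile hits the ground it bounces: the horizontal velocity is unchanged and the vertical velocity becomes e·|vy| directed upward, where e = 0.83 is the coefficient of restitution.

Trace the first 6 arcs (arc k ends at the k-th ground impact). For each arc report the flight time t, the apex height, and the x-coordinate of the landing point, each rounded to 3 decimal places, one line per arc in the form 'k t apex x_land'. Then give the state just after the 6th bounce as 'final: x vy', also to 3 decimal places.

1 4.480 30.890 64.685
2 4.126 21.280 124.265
3 3.425 14.660 173.716
4 2.842 10.099 214.761
5 2.359 6.957 248.828
6 1.958 4.793 277.104
final: 277.104 8.126

Arc 1: start y=11.010, vy=19.940 → t=4.480, apex=30.890, x_land=64.685, impact vy=-24.856
  bounce: vy ← 0.83·24.856 = 20.630
Arc 2: start y=0.000, vy=20.630 → t=4.126, apex=21.280, x_land=124.265, impact vy=-20.630
  bounce: vy ← 0.83·20.630 = 17.123
Arc 3: start y=0.000, vy=17.123 → t=3.425, apex=14.660, x_land=173.716, impact vy=-17.123
  bounce: vy ← 0.83·17.123 = 14.212
Arc 4: start y=0.000, vy=14.212 → t=2.842, apex=10.099, x_land=214.761, impact vy=-14.212
  bounce: vy ← 0.83·14.212 = 11.796
Arc 5: start y=0.000, vy=11.796 → t=2.359, apex=6.957, x_land=248.828, impact vy=-11.796
  bounce: vy ← 0.83·11.796 = 9.791
Arc 6: start y=0.000, vy=9.791 → t=1.958, apex=4.793, x_land=277.104, impact vy=-9.791
  bounce: vy ← 0.83·9.791 = 8.126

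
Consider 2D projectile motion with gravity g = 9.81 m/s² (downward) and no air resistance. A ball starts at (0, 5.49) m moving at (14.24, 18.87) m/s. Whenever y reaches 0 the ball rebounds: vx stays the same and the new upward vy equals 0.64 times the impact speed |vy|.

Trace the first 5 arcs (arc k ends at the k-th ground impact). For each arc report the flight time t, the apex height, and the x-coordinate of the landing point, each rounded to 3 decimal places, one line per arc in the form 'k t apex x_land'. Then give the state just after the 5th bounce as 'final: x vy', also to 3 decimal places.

1 4.119 23.639 58.652
2 2.810 9.682 98.666
3 1.798 3.966 124.275
4 1.151 1.624 140.665
5 0.737 0.665 151.154
final: 151.154 2.312

Arc 1: start y=5.490, vy=18.870 → t=4.119, apex=23.639, x_land=58.652, impact vy=-21.536
  bounce: vy ← 0.64·21.536 = 13.783
Arc 2: start y=0.000, vy=13.783 → t=2.810, apex=9.682, x_land=98.666, impact vy=-13.783
  bounce: vy ← 0.64·13.783 = 8.821
Arc 3: start y=0.000, vy=8.821 → t=1.798, apex=3.966, x_land=124.275, impact vy=-8.821
  bounce: vy ← 0.64·8.821 = 5.645
Arc 4: start y=0.000, vy=5.645 → t=1.151, apex=1.624, x_land=140.665, impact vy=-5.645
  bounce: vy ← 0.64·5.645 = 3.613
Arc 5: start y=0.000, vy=3.613 → t=0.737, apex=0.665, x_land=151.154, impact vy=-3.613
  bounce: vy ← 0.64·3.613 = 2.312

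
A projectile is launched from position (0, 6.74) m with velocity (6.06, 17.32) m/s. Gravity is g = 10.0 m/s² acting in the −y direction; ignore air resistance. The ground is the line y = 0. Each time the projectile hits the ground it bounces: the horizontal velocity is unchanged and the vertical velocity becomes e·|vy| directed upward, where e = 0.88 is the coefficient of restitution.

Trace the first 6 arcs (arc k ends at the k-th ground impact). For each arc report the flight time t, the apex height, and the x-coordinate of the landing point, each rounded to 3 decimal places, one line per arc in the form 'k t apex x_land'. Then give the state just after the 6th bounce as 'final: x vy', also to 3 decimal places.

Arc 1: start y=6.740, vy=17.320 → t=3.817, apex=21.739, x_land=23.132, impact vy=-20.851
  bounce: vy ← 0.88·20.851 = 18.349
Arc 2: start y=0.000, vy=18.349 → t=3.670, apex=16.835, x_land=45.371, impact vy=-18.349
  bounce: vy ← 0.88·18.349 = 16.147
Arc 3: start y=0.000, vy=16.147 → t=3.229, apex=13.037, x_land=64.942, impact vy=-16.147
  bounce: vy ← 0.88·16.147 = 14.210
Arc 4: start y=0.000, vy=14.210 → t=2.842, apex=10.096, x_land=82.164, impact vy=-14.210
  bounce: vy ← 0.88·14.210 = 12.505
Arc 5: start y=0.000, vy=12.505 → t=2.501, apex=7.818, x_land=97.319, impact vy=-12.505
  bounce: vy ← 0.88·12.505 = 11.004
Arc 6: start y=0.000, vy=11.004 → t=2.201, apex=6.054, x_land=110.656, impact vy=-11.004
  bounce: vy ← 0.88·11.004 = 9.683

1 3.817 21.739 23.132
2 3.670 16.835 45.371
3 3.229 13.037 64.942
4 2.842 10.096 82.164
5 2.501 7.818 97.319
6 2.201 6.054 110.656
final: 110.656 9.683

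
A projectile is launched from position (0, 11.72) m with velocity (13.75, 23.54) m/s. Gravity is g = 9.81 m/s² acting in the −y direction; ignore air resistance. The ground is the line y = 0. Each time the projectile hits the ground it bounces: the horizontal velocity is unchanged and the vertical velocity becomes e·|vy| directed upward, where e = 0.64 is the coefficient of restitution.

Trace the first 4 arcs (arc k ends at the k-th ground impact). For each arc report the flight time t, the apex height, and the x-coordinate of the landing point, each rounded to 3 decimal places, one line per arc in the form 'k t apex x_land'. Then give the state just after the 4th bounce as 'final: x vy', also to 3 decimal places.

Arc 1: start y=11.720, vy=23.540 → t=5.254, apex=39.963, x_land=72.242, impact vy=-28.001
  bounce: vy ← 0.64·28.001 = 17.921
Arc 2: start y=0.000, vy=17.921 → t=3.654, apex=16.369, x_land=122.479, impact vy=-17.921
  bounce: vy ← 0.64·17.921 = 11.469
Arc 3: start y=0.000, vy=11.469 → t=2.338, apex=6.705, x_land=154.631, impact vy=-11.469
  bounce: vy ← 0.64·11.469 = 7.340
Arc 4: start y=0.000, vy=7.340 → t=1.497, apex=2.746, x_land=175.208, impact vy=-7.340
  bounce: vy ← 0.64·7.340 = 4.698

1 5.254 39.963 72.242
2 3.654 16.369 122.479
3 2.338 6.705 154.631
4 1.497 2.746 175.208
final: 175.208 4.698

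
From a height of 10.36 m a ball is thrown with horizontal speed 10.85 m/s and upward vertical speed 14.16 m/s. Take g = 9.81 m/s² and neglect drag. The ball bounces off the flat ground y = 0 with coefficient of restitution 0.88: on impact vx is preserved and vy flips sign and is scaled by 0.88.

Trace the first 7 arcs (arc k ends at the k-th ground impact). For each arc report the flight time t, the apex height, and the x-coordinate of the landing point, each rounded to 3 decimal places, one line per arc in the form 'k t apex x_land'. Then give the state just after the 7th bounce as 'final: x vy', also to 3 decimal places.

Arc 1: start y=10.360, vy=14.160 → t=3.492, apex=20.579, x_land=37.885, impact vy=-20.094
  bounce: vy ← 0.88·20.094 = 17.683
Arc 2: start y=0.000, vy=17.683 → t=3.605, apex=15.937, x_land=77.000, impact vy=-17.683
  bounce: vy ← 0.88·17.683 = 15.561
Arc 3: start y=0.000, vy=15.561 → t=3.172, apex=12.341, x_land=111.421, impact vy=-15.561
  bounce: vy ← 0.88·15.561 = 13.693
Arc 4: start y=0.000, vy=13.693 → t=2.792, apex=9.557, x_land=141.711, impact vy=-13.693
  bounce: vy ← 0.88·13.693 = 12.050
Arc 5: start y=0.000, vy=12.050 → t=2.457, apex=7.401, x_land=168.367, impact vy=-12.050
  bounce: vy ← 0.88·12.050 = 10.604
Arc 6: start y=0.000, vy=10.604 → t=2.162, apex=5.731, x_land=191.824, impact vy=-10.604
  bounce: vy ← 0.88·10.604 = 9.332
Arc 7: start y=0.000, vy=9.332 → t=1.902, apex=4.438, x_land=212.466, impact vy=-9.332
  bounce: vy ← 0.88·9.332 = 8.212

1 3.492 20.579 37.885
2 3.605 15.937 77.000
3 3.172 12.341 111.421
4 2.792 9.557 141.711
5 2.457 7.401 168.367
6 2.162 5.731 191.824
7 1.902 4.438 212.466
final: 212.466 8.212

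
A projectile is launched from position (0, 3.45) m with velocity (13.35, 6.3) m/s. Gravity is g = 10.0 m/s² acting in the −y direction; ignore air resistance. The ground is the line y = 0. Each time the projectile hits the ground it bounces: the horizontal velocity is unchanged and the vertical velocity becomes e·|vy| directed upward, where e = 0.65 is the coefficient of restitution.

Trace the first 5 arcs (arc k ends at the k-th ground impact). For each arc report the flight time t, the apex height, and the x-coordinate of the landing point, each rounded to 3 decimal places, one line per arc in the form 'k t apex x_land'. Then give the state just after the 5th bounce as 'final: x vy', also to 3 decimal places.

1 1.673 5.434 22.328
2 1.355 2.296 40.422
3 0.881 0.970 52.183
4 0.573 0.410 59.827
5 0.372 0.173 64.796
final: 64.796 1.210

Arc 1: start y=3.450, vy=6.300 → t=1.673, apex=5.434, x_land=22.328, impact vy=-10.425
  bounce: vy ← 0.65·10.425 = 6.777
Arc 2: start y=0.000, vy=6.777 → t=1.355, apex=2.296, x_land=40.422, impact vy=-6.777
  bounce: vy ← 0.65·6.777 = 4.405
Arc 3: start y=0.000, vy=4.405 → t=0.881, apex=0.970, x_land=52.183, impact vy=-4.405
  bounce: vy ← 0.65·4.405 = 2.863
Arc 4: start y=0.000, vy=2.863 → t=0.573, apex=0.410, x_land=59.827, impact vy=-2.863
  bounce: vy ← 0.65·2.863 = 1.861
Arc 5: start y=0.000, vy=1.861 → t=0.372, apex=0.173, x_land=64.796, impact vy=-1.861
  bounce: vy ← 0.65·1.861 = 1.210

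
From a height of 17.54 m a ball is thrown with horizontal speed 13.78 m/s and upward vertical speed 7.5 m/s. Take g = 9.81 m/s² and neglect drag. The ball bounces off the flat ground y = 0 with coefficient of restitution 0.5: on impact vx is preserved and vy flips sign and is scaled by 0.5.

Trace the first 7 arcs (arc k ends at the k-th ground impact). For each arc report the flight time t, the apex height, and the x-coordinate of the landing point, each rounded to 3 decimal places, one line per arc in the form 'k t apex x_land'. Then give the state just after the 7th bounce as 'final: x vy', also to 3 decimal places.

Arc 1: start y=17.540, vy=7.500 → t=2.804, apex=20.407, x_land=38.642, impact vy=-20.010
  bounce: vy ← 0.5·20.010 = 10.005
Arc 2: start y=0.000, vy=10.005 → t=2.040, apex=5.102, x_land=66.750, impact vy=-10.005
  bounce: vy ← 0.5·10.005 = 5.002
Arc 3: start y=0.000, vy=5.002 → t=1.020, apex=1.275, x_land=80.803, impact vy=-5.002
  bounce: vy ← 0.5·5.002 = 2.501
Arc 4: start y=0.000, vy=2.501 → t=0.510, apex=0.319, x_land=87.830, impact vy=-2.501
  bounce: vy ← 0.5·2.501 = 1.251
Arc 5: start y=0.000, vy=1.251 → t=0.255, apex=0.080, x_land=91.344, impact vy=-1.251
  bounce: vy ← 0.5·1.251 = 0.625
Arc 6: start y=0.000, vy=0.625 → t=0.127, apex=0.020, x_land=93.100, impact vy=-0.625
  bounce: vy ← 0.5·0.625 = 0.313
Arc 7: start y=0.000, vy=0.313 → t=0.064, apex=0.005, x_land=93.979, impact vy=-0.313
  bounce: vy ← 0.5·0.313 = 0.156

1 2.804 20.407 38.642
2 2.040 5.102 66.750
3 1.020 1.275 80.803
4 0.510 0.319 87.830
5 0.255 0.080 91.344
6 0.127 0.020 93.100
7 0.064 0.005 93.979
final: 93.979 0.156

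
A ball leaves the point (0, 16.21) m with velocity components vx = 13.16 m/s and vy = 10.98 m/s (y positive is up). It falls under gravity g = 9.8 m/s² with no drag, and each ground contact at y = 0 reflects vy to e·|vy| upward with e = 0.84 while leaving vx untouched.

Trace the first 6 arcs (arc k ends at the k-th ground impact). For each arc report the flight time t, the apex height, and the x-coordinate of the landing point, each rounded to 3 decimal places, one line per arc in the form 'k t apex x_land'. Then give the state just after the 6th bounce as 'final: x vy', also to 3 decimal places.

1 3.257 22.361 42.857
2 3.589 15.778 90.087
3 3.015 11.133 129.760
4 2.532 7.855 163.085
5 2.127 5.543 191.078
6 1.787 3.911 214.592
final: 214.592 7.354

Arc 1: start y=16.210, vy=10.980 → t=3.257, apex=22.361, x_land=42.857, impact vy=-20.935
  bounce: vy ← 0.84·20.935 = 17.585
Arc 2: start y=0.000, vy=17.585 → t=3.589, apex=15.778, x_land=90.087, impact vy=-17.585
  bounce: vy ← 0.84·17.585 = 14.772
Arc 3: start y=0.000, vy=14.772 → t=3.015, apex=11.133, x_land=129.760, impact vy=-14.772
  bounce: vy ← 0.84·14.772 = 12.408
Arc 4: start y=0.000, vy=12.408 → t=2.532, apex=7.855, x_land=163.085, impact vy=-12.408
  bounce: vy ← 0.84·12.408 = 10.423
Arc 5: start y=0.000, vy=10.423 → t=2.127, apex=5.543, x_land=191.078, impact vy=-10.423
  bounce: vy ← 0.84·10.423 = 8.755
Arc 6: start y=0.000, vy=8.755 → t=1.787, apex=3.911, x_land=214.592, impact vy=-8.755
  bounce: vy ← 0.84·8.755 = 7.354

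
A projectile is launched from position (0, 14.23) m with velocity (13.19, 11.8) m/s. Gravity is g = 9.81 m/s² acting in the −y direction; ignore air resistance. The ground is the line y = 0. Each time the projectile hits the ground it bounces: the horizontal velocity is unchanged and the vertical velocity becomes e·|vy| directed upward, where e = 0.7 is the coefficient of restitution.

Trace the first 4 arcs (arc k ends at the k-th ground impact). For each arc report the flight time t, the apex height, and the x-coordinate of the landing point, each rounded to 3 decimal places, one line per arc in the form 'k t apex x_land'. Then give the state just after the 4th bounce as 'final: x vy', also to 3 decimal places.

1 3.288 21.327 43.369
2 2.919 10.450 81.874
3 2.043 5.121 108.828
4 1.430 2.509 127.695
final: 127.695 4.911

Arc 1: start y=14.230, vy=11.800 → t=3.288, apex=21.327, x_land=43.369, impact vy=-20.456
  bounce: vy ← 0.7·20.456 = 14.319
Arc 2: start y=0.000, vy=14.319 → t=2.919, apex=10.450, x_land=81.874, impact vy=-14.319
  bounce: vy ← 0.7·14.319 = 10.023
Arc 3: start y=0.000, vy=10.023 → t=2.043, apex=5.121, x_land=108.828, impact vy=-10.023
  bounce: vy ← 0.7·10.023 = 7.016
Arc 4: start y=0.000, vy=7.016 → t=1.430, apex=2.509, x_land=127.695, impact vy=-7.016
  bounce: vy ← 0.7·7.016 = 4.911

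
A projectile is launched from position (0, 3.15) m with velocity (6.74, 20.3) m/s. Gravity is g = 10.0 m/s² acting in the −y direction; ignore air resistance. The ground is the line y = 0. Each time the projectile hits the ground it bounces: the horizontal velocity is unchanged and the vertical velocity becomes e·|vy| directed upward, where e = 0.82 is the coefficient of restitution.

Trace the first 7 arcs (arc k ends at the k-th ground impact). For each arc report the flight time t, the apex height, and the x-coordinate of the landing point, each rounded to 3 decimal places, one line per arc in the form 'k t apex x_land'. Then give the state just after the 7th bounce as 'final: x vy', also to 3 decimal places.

Arc 1: start y=3.150, vy=20.300 → t=4.210, apex=23.755, x_land=28.373, impact vy=-21.797
  bounce: vy ← 0.82·21.797 = 17.873
Arc 2: start y=0.000, vy=17.873 → t=3.575, apex=15.973, x_land=52.466, impact vy=-17.873
  bounce: vy ← 0.82·17.873 = 14.656
Arc 3: start y=0.000, vy=14.656 → t=2.931, apex=10.740, x_land=72.222, impact vy=-14.656
  bounce: vy ← 0.82·14.656 = 12.018
Arc 4: start y=0.000, vy=12.018 → t=2.404, apex=7.222, x_land=88.423, impact vy=-12.018
  bounce: vy ← 0.82·12.018 = 9.855
Arc 5: start y=0.000, vy=9.855 → t=1.971, apex=4.856, x_land=101.707, impact vy=-9.855
  bounce: vy ← 0.82·9.855 = 8.081
Arc 6: start y=0.000, vy=8.081 → t=1.616, apex=3.265, x_land=112.600, impact vy=-8.081
  bounce: vy ← 0.82·8.081 = 6.626
Arc 7: start y=0.000, vy=6.626 → t=1.325, apex=2.195, x_land=121.532, impact vy=-6.626
  bounce: vy ← 0.82·6.626 = 5.434

1 4.210 23.755 28.373
2 3.575 15.973 52.466
3 2.931 10.740 72.222
4 2.404 7.222 88.423
5 1.971 4.856 101.707
6 1.616 3.265 112.600
7 1.325 2.195 121.532
final: 121.532 5.434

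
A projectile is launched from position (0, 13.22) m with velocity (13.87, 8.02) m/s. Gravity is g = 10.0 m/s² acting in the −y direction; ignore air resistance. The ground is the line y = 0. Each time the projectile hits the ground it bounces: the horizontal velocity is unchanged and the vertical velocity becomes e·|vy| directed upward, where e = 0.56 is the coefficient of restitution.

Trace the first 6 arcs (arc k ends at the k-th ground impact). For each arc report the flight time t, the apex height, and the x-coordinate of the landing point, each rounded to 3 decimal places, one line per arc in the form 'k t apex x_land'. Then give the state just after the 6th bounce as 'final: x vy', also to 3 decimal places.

Arc 1: start y=13.220, vy=8.020 → t=2.615, apex=16.436, x_land=36.271, impact vy=-18.131
  bounce: vy ← 0.56·18.131 = 10.153
Arc 2: start y=0.000, vy=10.153 → t=2.031, apex=5.154, x_land=64.436, impact vy=-10.153
  bounce: vy ← 0.56·10.153 = 5.686
Arc 3: start y=0.000, vy=5.686 → t=1.137, apex=1.616, x_land=80.208, impact vy=-5.686
  bounce: vy ← 0.56·5.686 = 3.184
Arc 4: start y=0.000, vy=3.184 → t=0.637, apex=0.507, x_land=89.041, impact vy=-3.184
  bounce: vy ← 0.56·3.184 = 1.783
Arc 5: start y=0.000, vy=1.783 → t=0.357, apex=0.159, x_land=93.987, impact vy=-1.783
  bounce: vy ← 0.56·1.783 = 0.999
Arc 6: start y=0.000, vy=0.999 → t=0.200, apex=0.050, x_land=96.757, impact vy=-0.999
  bounce: vy ← 0.56·0.999 = 0.559

1 2.615 16.436 36.271
2 2.031 5.154 64.436
3 1.137 1.616 80.208
4 0.637 0.507 89.041
5 0.357 0.159 93.987
6 0.200 0.050 96.757
final: 96.757 0.559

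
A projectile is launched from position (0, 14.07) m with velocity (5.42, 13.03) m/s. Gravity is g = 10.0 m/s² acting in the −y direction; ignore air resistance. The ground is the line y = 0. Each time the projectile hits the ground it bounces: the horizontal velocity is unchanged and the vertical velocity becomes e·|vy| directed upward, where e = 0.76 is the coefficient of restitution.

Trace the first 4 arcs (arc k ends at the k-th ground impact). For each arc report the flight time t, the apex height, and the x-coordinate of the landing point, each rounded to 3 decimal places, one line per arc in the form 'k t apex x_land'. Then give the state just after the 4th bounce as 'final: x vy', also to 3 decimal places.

1 3.427 22.559 18.575
2 3.229 13.030 36.074
3 2.454 7.526 49.373
4 1.865 4.347 59.481
final: 59.481 7.086

Arc 1: start y=14.070, vy=13.030 → t=3.427, apex=22.559, x_land=18.575, impact vy=-21.241
  bounce: vy ← 0.76·21.241 = 16.143
Arc 2: start y=0.000, vy=16.143 → t=3.229, apex=13.030, x_land=36.074, impact vy=-16.143
  bounce: vy ← 0.76·16.143 = 12.269
Arc 3: start y=0.000, vy=12.269 → t=2.454, apex=7.526, x_land=49.373, impact vy=-12.269
  bounce: vy ← 0.76·12.269 = 9.324
Arc 4: start y=0.000, vy=9.324 → t=1.865, apex=4.347, x_land=59.481, impact vy=-9.324
  bounce: vy ← 0.76·9.324 = 7.086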